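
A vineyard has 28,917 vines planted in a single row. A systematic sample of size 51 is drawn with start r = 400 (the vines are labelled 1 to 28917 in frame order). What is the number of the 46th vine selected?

k = 28917/51 = 567
46th selection = r + (46−1)·k = 400 + 45×567 = 400 + 25515 = 25915

25915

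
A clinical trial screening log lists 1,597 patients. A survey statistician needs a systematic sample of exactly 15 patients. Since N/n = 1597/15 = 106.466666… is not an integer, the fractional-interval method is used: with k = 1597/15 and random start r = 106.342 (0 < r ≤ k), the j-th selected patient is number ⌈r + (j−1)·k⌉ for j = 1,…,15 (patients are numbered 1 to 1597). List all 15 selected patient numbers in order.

107, 213, 320, 426, 533, 639, 746, 852, 959, 1065, 1172, 1278, 1384, 1491, 1597

j=1: r + 0k = 106.342 → ⌈·⌉ = 107
j=2: r + 1k = 212.808666… → ⌈·⌉ = 213
j=3: r + 2k = 319.275333… → ⌈·⌉ = 320
j=4: r + 3k = 425.742 → ⌈·⌉ = 426
j=5: r + 4k = 532.208666… → ⌈·⌉ = 533
j=6: r + 5k = 638.675333… → ⌈·⌉ = 639
j=7: r + 6k = 745.142 → ⌈·⌉ = 746
j=8: r + 7k = 851.608666… → ⌈·⌉ = 852
j=9: r + 8k = 958.075333… → ⌈·⌉ = 959
j=10: r + 9k = 1064.542 → ⌈·⌉ = 1065
j=11: r + 10k = 1171.008666… → ⌈·⌉ = 1172
j=12: r + 11k = 1277.475333… → ⌈·⌉ = 1278
j=13: r + 12k = 1383.942 → ⌈·⌉ = 1384
j=14: r + 13k = 1490.408666… → ⌈·⌉ = 1491
j=15: r + 14k = 1596.875333… → ⌈·⌉ = 1597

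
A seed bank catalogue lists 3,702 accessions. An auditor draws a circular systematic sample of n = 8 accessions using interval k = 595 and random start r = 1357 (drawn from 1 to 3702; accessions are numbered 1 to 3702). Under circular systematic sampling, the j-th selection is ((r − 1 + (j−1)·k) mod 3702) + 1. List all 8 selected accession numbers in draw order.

1357, 1952, 2547, 3142, 35, 630, 1225, 1820

Selection 1: 1357
Selection 2: 1357 + 595 = 1952
Selection 3: 1952 + 595 = 2547
Selection 4: 2547 + 595 = 3142
Selection 5: 3142 + 595 = 3737 → 3737 − 3702 = 35
Selection 6: 35 + 595 = 630
Selection 7: 630 + 595 = 1225
Selection 8: 1225 + 595 = 1820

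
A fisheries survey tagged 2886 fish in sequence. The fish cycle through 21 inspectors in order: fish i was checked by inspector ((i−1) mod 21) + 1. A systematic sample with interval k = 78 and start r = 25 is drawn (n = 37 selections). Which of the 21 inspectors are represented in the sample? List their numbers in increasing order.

1, 4, 7, 10, 13, 16, 19

Consecutive selections differ by k = 78, so their inspector numbers differ by 78 mod 21 = 15.
gcd(78, 21) = 3, so the sample visits 21/3 = 7 distinct residues mod 21.
Start 25 is inspector 4; the inspectors hit are 1, 4, 7, 10, 13, 16, 19.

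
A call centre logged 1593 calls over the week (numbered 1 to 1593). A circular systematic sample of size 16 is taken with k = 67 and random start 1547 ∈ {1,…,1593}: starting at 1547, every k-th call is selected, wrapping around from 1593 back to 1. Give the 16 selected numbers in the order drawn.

1547, 21, 88, 155, 222, 289, 356, 423, 490, 557, 624, 691, 758, 825, 892, 959

Selection 1: 1547
Selection 2: 1547 + 67 = 1614 → 1614 − 1593 = 21
Selection 3: 21 + 67 = 88
Selection 4: 88 + 67 = 155
Selection 5: 155 + 67 = 222
Selection 6: 222 + 67 = 289
Selection 7: 289 + 67 = 356
Selection 8: 356 + 67 = 423
Selection 9: 423 + 67 = 490
Selection 10: 490 + 67 = 557
Selection 11: 557 + 67 = 624
Selection 12: 624 + 67 = 691
Selection 13: 691 + 67 = 758
Selection 14: 758 + 67 = 825
Selection 15: 825 + 67 = 892
Selection 16: 892 + 67 = 959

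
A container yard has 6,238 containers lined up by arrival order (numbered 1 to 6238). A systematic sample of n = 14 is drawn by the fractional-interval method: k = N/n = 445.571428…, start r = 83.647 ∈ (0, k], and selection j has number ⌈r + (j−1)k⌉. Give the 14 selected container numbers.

84, 530, 975, 1421, 1866, 2312, 2758, 3203, 3649, 4094, 4540, 4985, 5431, 5877

j=1: r + 0k = 83.647 → ⌈·⌉ = 84
j=2: r + 1k = 529.218428… → ⌈·⌉ = 530
j=3: r + 2k = 974.789857… → ⌈·⌉ = 975
j=4: r + 3k = 1420.361285… → ⌈·⌉ = 1421
j=5: r + 4k = 1865.932714… → ⌈·⌉ = 1866
j=6: r + 5k = 2311.504142… → ⌈·⌉ = 2312
j=7: r + 6k = 2757.075571… → ⌈·⌉ = 2758
j=8: r + 7k = 3202.647 → ⌈·⌉ = 3203
j=9: r + 8k = 3648.218428… → ⌈·⌉ = 3649
j=10: r + 9k = 4093.789857… → ⌈·⌉ = 4094
j=11: r + 10k = 4539.361285… → ⌈·⌉ = 4540
j=12: r + 11k = 4984.932714… → ⌈·⌉ = 4985
j=13: r + 12k = 5430.504142… → ⌈·⌉ = 5431
j=14: r + 13k = 5876.075571… → ⌈·⌉ = 5877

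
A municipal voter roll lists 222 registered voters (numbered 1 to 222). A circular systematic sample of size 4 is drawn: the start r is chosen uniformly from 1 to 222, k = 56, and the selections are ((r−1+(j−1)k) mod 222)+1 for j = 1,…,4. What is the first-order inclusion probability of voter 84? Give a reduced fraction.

2/111

For each position j, as r ranges over 1…222 the j-th selection hits every voter exactly once, so voter 84 is selected for exactly 4 of the 222 starts.
Inclusion probability = 4/222 = 2/111.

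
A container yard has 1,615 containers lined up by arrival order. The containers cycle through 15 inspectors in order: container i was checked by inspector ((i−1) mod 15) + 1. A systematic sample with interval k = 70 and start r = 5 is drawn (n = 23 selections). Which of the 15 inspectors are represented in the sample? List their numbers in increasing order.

5, 10, 15

Consecutive selections differ by k = 70, so their inspector numbers differ by 70 mod 15 = 10.
gcd(70, 15) = 5, so the sample visits 15/5 = 3 distinct residues mod 15.
Start 5 is inspector 5; the inspectors hit are 5, 10, 15.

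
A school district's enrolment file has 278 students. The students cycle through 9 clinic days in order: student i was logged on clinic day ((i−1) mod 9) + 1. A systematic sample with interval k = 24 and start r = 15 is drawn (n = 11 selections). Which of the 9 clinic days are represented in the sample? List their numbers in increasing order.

3, 6, 9

Consecutive selections differ by k = 24, so their clinic day numbers differ by 24 mod 9 = 6.
gcd(24, 9) = 3, so the sample visits 9/3 = 3 distinct residues mod 9.
Start 15 is clinic day 6; the clinic days hit are 3, 6, 9.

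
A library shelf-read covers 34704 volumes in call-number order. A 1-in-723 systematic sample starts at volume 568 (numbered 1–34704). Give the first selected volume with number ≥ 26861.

k = 723
Steps past start: ⌈(26861 − 568)/723⌉ = ⌈26293/723⌉ = 37
Selected volume: 568 + 37×723 = 27319

27319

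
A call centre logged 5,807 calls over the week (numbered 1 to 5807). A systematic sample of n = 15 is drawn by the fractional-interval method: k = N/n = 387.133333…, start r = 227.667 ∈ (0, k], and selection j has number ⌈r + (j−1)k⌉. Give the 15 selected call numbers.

j=1: r + 0k = 227.667 → ⌈·⌉ = 228
j=2: r + 1k = 614.800333… → ⌈·⌉ = 615
j=3: r + 2k = 1001.933666… → ⌈·⌉ = 1002
j=4: r + 3k = 1389.067 → ⌈·⌉ = 1390
j=5: r + 4k = 1776.200333… → ⌈·⌉ = 1777
j=6: r + 5k = 2163.333666… → ⌈·⌉ = 2164
j=7: r + 6k = 2550.467 → ⌈·⌉ = 2551
j=8: r + 7k = 2937.600333… → ⌈·⌉ = 2938
j=9: r + 8k = 3324.733666… → ⌈·⌉ = 3325
j=10: r + 9k = 3711.867 → ⌈·⌉ = 3712
j=11: r + 10k = 4099.000333… → ⌈·⌉ = 4100
j=12: r + 11k = 4486.133666… → ⌈·⌉ = 4487
j=13: r + 12k = 4873.267 → ⌈·⌉ = 4874
j=14: r + 13k = 5260.400333… → ⌈·⌉ = 5261
j=15: r + 14k = 5647.533666… → ⌈·⌉ = 5648

228, 615, 1002, 1390, 1777, 2164, 2551, 2938, 3325, 3712, 4100, 4487, 4874, 5261, 5648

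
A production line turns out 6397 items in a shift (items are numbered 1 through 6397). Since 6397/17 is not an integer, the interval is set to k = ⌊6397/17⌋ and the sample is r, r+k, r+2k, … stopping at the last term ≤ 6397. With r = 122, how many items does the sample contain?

17

k = ⌊6397/17⌋ = 376
Achieved size = ⌊(6397 − 122)/376⌋ + 1 = ⌊6275/376⌋ + 1 = 16 + 1 = 17
(last selection: 122 + 16×376 = 6138 ≤ 6397; next would be 6514 > 6397)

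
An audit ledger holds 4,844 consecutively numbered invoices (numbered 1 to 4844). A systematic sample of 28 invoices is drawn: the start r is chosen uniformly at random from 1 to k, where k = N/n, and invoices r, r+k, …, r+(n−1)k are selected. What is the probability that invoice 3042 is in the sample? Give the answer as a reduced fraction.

1/173

k = 4844/28 = 173.
Invoice 3042 is selected iff r ≡ 3042 (mod 173); exactly one such r in {1,…,173}.
Inclusion probability = 1/173.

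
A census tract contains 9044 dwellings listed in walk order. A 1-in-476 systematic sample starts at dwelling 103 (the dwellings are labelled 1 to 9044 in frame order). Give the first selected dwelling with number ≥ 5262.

k = 476
Steps past start: ⌈(5262 − 103)/476⌉ = ⌈5159/476⌉ = 11
Selected dwelling: 103 + 11×476 = 5339

5339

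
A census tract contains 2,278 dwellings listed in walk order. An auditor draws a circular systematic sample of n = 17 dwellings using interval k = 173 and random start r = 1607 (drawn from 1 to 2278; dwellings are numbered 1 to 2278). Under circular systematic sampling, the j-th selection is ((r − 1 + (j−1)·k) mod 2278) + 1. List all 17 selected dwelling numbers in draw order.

Selection 1: 1607
Selection 2: 1607 + 173 = 1780
Selection 3: 1780 + 173 = 1953
Selection 4: 1953 + 173 = 2126
Selection 5: 2126 + 173 = 2299 → 2299 − 2278 = 21
Selection 6: 21 + 173 = 194
Selection 7: 194 + 173 = 367
Selection 8: 367 + 173 = 540
Selection 9: 540 + 173 = 713
Selection 10: 713 + 173 = 886
Selection 11: 886 + 173 = 1059
Selection 12: 1059 + 173 = 1232
Selection 13: 1232 + 173 = 1405
Selection 14: 1405 + 173 = 1578
Selection 15: 1578 + 173 = 1751
Selection 16: 1751 + 173 = 1924
Selection 17: 1924 + 173 = 2097

1607, 1780, 1953, 2126, 21, 194, 367, 540, 713, 886, 1059, 1232, 1405, 1578, 1751, 1924, 2097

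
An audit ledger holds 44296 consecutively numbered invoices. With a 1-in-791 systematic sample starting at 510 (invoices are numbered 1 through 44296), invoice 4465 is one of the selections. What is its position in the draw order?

6

k = 791
position = (4465 − 510)/791 + 1 = 3955/791 + 1 = 5 + 1 = 6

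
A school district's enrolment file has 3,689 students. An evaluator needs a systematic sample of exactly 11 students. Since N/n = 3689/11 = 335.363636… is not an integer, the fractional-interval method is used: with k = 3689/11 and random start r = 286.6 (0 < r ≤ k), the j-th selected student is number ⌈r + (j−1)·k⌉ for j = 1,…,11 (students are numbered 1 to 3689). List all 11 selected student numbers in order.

287, 622, 958, 1293, 1629, 1964, 2299, 2635, 2970, 3305, 3641

j=1: r + 0k = 286.6 → ⌈·⌉ = 287
j=2: r + 1k = 621.963636… → ⌈·⌉ = 622
j=3: r + 2k = 957.327272… → ⌈·⌉ = 958
j=4: r + 3k = 1292.690909… → ⌈·⌉ = 1293
j=5: r + 4k = 1628.054545… → ⌈·⌉ = 1629
j=6: r + 5k = 1963.418181… → ⌈·⌉ = 1964
j=7: r + 6k = 2298.781818… → ⌈·⌉ = 2299
j=8: r + 7k = 2634.145454… → ⌈·⌉ = 2635
j=9: r + 8k = 2969.509090… → ⌈·⌉ = 2970
j=10: r + 9k = 3304.872727… → ⌈·⌉ = 3305
j=11: r + 10k = 3640.236363… → ⌈·⌉ = 3641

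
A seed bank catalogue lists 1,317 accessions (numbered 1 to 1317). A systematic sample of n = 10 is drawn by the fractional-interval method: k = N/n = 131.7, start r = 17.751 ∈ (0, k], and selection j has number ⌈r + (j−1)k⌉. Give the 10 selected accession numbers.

j=1: r + 0k = 17.751 → ⌈·⌉ = 18
j=2: r + 1k = 149.451 → ⌈·⌉ = 150
j=3: r + 2k = 281.151 → ⌈·⌉ = 282
j=4: r + 3k = 412.851 → ⌈·⌉ = 413
j=5: r + 4k = 544.551 → ⌈·⌉ = 545
j=6: r + 5k = 676.251 → ⌈·⌉ = 677
j=7: r + 6k = 807.951 → ⌈·⌉ = 808
j=8: r + 7k = 939.651 → ⌈·⌉ = 940
j=9: r + 8k = 1071.351 → ⌈·⌉ = 1072
j=10: r + 9k = 1203.051 → ⌈·⌉ = 1204

18, 150, 282, 413, 545, 677, 808, 940, 1072, 1204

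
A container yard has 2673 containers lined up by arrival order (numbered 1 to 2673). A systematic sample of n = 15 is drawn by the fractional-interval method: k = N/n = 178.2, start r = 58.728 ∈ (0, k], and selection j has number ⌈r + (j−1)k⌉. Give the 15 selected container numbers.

j=1: r + 0k = 58.728 → ⌈·⌉ = 59
j=2: r + 1k = 236.928 → ⌈·⌉ = 237
j=3: r + 2k = 415.128 → ⌈·⌉ = 416
j=4: r + 3k = 593.328 → ⌈·⌉ = 594
j=5: r + 4k = 771.528 → ⌈·⌉ = 772
j=6: r + 5k = 949.728 → ⌈·⌉ = 950
j=7: r + 6k = 1127.928 → ⌈·⌉ = 1128
j=8: r + 7k = 1306.128 → ⌈·⌉ = 1307
j=9: r + 8k = 1484.328 → ⌈·⌉ = 1485
j=10: r + 9k = 1662.528 → ⌈·⌉ = 1663
j=11: r + 10k = 1840.728 → ⌈·⌉ = 1841
j=12: r + 11k = 2018.928 → ⌈·⌉ = 2019
j=13: r + 12k = 2197.128 → ⌈·⌉ = 2198
j=14: r + 13k = 2375.328 → ⌈·⌉ = 2376
j=15: r + 14k = 2553.528 → ⌈·⌉ = 2554

59, 237, 416, 594, 772, 950, 1128, 1307, 1485, 1663, 1841, 2019, 2198, 2376, 2554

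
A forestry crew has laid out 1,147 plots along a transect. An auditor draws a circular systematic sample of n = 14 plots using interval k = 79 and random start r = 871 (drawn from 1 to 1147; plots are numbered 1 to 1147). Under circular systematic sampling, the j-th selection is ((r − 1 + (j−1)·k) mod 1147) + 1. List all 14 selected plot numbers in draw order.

Selection 1: 871
Selection 2: 871 + 79 = 950
Selection 3: 950 + 79 = 1029
Selection 4: 1029 + 79 = 1108
Selection 5: 1108 + 79 = 1187 → 1187 − 1147 = 40
Selection 6: 40 + 79 = 119
Selection 7: 119 + 79 = 198
Selection 8: 198 + 79 = 277
Selection 9: 277 + 79 = 356
Selection 10: 356 + 79 = 435
Selection 11: 435 + 79 = 514
Selection 12: 514 + 79 = 593
Selection 13: 593 + 79 = 672
Selection 14: 672 + 79 = 751

871, 950, 1029, 1108, 40, 119, 198, 277, 356, 435, 514, 593, 672, 751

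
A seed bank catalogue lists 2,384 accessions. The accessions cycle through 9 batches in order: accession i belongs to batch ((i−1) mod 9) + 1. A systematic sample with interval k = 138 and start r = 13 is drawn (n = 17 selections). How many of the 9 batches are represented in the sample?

3

Consecutive selections differ by k = 138, so their batch numbers differ by 138 mod 9 = 3.
gcd(138, 9) = 3, so the sample visits 9/3 = 3 distinct residues mod 9.
Start 13 is batch 4; the batches hit are 1, 4, 7.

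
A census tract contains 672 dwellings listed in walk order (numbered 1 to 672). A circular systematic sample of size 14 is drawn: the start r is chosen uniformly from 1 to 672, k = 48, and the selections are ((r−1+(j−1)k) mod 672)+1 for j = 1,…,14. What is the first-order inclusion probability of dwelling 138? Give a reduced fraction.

For each position j, as r ranges over 1…672 the j-th selection hits every dwelling exactly once, so dwelling 138 is selected for exactly 14 of the 672 starts.
Inclusion probability = 14/672 = 1/48.

1/48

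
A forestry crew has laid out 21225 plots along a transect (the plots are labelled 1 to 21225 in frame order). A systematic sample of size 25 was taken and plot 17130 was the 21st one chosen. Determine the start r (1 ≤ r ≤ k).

150

k = 21225/25 = 849
r = 17130 − (21−1)×849 = 17130 − 16980 = 150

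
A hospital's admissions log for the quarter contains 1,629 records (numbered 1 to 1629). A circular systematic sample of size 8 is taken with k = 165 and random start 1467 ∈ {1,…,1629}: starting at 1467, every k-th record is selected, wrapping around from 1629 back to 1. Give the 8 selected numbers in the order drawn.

1467, 3, 168, 333, 498, 663, 828, 993

Selection 1: 1467
Selection 2: 1467 + 165 = 1632 → 1632 − 1629 = 3
Selection 3: 3 + 165 = 168
Selection 4: 168 + 165 = 333
Selection 5: 333 + 165 = 498
Selection 6: 498 + 165 = 663
Selection 7: 663 + 165 = 828
Selection 8: 828 + 165 = 993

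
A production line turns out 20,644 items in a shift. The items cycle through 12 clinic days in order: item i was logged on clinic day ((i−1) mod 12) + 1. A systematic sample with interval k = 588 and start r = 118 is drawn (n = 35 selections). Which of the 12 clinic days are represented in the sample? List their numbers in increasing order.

Consecutive selections differ by k = 588, so their clinic day numbers differ by 588 mod 12 = 0.
gcd(588, 12) = 12, so the sample visits 12/12 = 1 distinct residues mod 12.
Start 118 is clinic day 10; the clinic days hit are 10.

10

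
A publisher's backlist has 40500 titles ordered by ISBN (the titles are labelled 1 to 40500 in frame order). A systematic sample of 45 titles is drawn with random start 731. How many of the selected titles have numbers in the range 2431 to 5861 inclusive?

k = 40500/45 = 900
First selection ≥ 2431: 731 + ⌈(2431−731)/900⌉·900 = 731 + 2×900 = 2531
Last selection ≤ 5861: 731 + ⌊(5861−731)/900⌋·900 = 731 + 5×900 = 5231
Count = 5 − 2 + 1 = 4

4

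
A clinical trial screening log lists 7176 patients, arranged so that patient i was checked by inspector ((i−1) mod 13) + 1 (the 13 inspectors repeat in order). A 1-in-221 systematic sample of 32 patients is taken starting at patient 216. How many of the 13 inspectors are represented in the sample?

Consecutive selections differ by k = 221, so their inspector numbers differ by 221 mod 13 = 0.
gcd(221, 13) = 13, so the sample visits 13/13 = 1 distinct residues mod 13.
Start 216 is inspector 8; the inspectors hit are 8.

1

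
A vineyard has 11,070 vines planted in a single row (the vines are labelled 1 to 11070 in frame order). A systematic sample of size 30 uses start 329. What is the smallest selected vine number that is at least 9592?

k = 11070/30 = 369
Steps past start: ⌈(9592 − 329)/369⌉ = ⌈9263/369⌉ = 26
Selected vine: 329 + 26×369 = 9923

9923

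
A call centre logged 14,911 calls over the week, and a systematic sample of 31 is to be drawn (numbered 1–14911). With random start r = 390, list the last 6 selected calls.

k = N/n = 14911/31 = 481
26th selection = 390 + 25×481 = 12415
27th: 12415 + 481 = 12896
28th: 12896 + 481 = 13377
29th: 13377 + 481 = 13858
30th: 13858 + 481 = 14339
31st: 14339 + 481 = 14820

12415, 12896, 13377, 13858, 14339, 14820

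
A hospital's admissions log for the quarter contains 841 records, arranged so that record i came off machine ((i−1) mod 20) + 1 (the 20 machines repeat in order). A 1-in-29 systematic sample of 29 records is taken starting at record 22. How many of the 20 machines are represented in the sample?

Consecutive selections differ by k = 29, so their machine numbers differ by 29 mod 20 = 9.
gcd(29, 20) = 1, so the sample visits 20/1 = 20 distinct residues mod 20.
Start 22 is machine 2; the machines hit are 1, 2, 3, 4, 5, 6, 7, 8, 9, 10, 11, 12, 13, 14, 15, 16, 17, 18, 19, 20.

20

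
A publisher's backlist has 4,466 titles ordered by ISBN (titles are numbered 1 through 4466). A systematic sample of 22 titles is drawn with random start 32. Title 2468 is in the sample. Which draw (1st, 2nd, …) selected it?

k = 4466/22 = 203
position = (2468 − 32)/203 + 1 = 2436/203 + 1 = 12 + 1 = 13

13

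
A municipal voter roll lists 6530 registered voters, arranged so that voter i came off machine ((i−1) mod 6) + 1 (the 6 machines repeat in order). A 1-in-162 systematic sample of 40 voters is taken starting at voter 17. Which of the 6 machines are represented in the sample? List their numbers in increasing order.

Consecutive selections differ by k = 162, so their machine numbers differ by 162 mod 6 = 0.
gcd(162, 6) = 6, so the sample visits 6/6 = 1 distinct residues mod 6.
Start 17 is machine 5; the machines hit are 5.

5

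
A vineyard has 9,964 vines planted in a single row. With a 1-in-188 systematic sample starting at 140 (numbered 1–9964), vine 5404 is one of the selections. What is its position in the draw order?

29

k = 188
position = (5404 − 140)/188 + 1 = 5264/188 + 1 = 28 + 1 = 29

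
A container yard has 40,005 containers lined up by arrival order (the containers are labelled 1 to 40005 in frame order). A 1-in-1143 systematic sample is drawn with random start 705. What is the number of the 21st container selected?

23565

k = 1143
21st selection = r + (21−1)·k = 705 + 20×1143 = 705 + 22860 = 23565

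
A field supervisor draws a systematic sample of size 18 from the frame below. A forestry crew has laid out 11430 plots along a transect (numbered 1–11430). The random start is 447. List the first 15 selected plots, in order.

447, 1082, 1717, 2352, 2987, 3622, 4257, 4892, 5527, 6162, 6797, 7432, 8067, 8702, 9337

k = N/n = 11430/18 = 635
plot 1: 447
plot 2: 447 + 635 = 1082
plot 3: 1082 + 635 = 1717
plot 4: 1717 + 635 = 2352
plot 5: 2352 + 635 = 2987
plot 6: 2987 + 635 = 3622
plot 7: 3622 + 635 = 4257
plot 8: 4257 + 635 = 4892
plot 9: 4892 + 635 = 5527
plot 10: 5527 + 635 = 6162
plot 11: 6162 + 635 = 6797
plot 12: 6797 + 635 = 7432
plot 13: 7432 + 635 = 8067
plot 14: 8067 + 635 = 8702
plot 15: 8702 + 635 = 9337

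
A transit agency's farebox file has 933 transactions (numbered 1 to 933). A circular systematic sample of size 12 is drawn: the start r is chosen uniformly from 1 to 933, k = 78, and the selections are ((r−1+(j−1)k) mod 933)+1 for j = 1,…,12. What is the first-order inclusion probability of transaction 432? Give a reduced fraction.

For each position j, as r ranges over 1…933 the j-th selection hits every transaction exactly once, so transaction 432 is selected for exactly 12 of the 933 starts.
Inclusion probability = 12/933 = 4/311.

4/311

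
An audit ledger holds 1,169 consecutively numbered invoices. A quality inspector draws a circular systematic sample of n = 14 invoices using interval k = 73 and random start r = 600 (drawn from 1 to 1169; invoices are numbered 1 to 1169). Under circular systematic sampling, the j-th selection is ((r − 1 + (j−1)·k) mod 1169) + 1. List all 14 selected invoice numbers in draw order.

Selection 1: 600
Selection 2: 600 + 73 = 673
Selection 3: 673 + 73 = 746
Selection 4: 746 + 73 = 819
Selection 5: 819 + 73 = 892
Selection 6: 892 + 73 = 965
Selection 7: 965 + 73 = 1038
Selection 8: 1038 + 73 = 1111
Selection 9: 1111 + 73 = 1184 → 1184 − 1169 = 15
Selection 10: 15 + 73 = 88
Selection 11: 88 + 73 = 161
Selection 12: 161 + 73 = 234
Selection 13: 234 + 73 = 307
Selection 14: 307 + 73 = 380

600, 673, 746, 819, 892, 965, 1038, 1111, 15, 88, 161, 234, 307, 380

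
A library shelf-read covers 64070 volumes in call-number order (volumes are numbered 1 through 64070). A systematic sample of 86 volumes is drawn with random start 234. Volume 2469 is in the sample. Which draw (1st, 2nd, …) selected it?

k = 64070/86 = 745
position = (2469 − 234)/745 + 1 = 2235/745 + 1 = 3 + 1 = 4

4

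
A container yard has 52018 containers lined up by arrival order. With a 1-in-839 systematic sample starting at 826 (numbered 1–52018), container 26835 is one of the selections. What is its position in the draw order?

k = 839
position = (26835 − 826)/839 + 1 = 26009/839 + 1 = 31 + 1 = 32

32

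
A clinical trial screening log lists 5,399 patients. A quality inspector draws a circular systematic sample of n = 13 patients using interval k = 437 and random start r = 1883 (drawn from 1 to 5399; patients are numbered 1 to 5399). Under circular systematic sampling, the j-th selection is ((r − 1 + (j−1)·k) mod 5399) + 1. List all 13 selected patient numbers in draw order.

1883, 2320, 2757, 3194, 3631, 4068, 4505, 4942, 5379, 417, 854, 1291, 1728

Selection 1: 1883
Selection 2: 1883 + 437 = 2320
Selection 3: 2320 + 437 = 2757
Selection 4: 2757 + 437 = 3194
Selection 5: 3194 + 437 = 3631
Selection 6: 3631 + 437 = 4068
Selection 7: 4068 + 437 = 4505
Selection 8: 4505 + 437 = 4942
Selection 9: 4942 + 437 = 5379
Selection 10: 5379 + 437 = 5816 → 5816 − 5399 = 417
Selection 11: 417 + 437 = 854
Selection 12: 854 + 437 = 1291
Selection 13: 1291 + 437 = 1728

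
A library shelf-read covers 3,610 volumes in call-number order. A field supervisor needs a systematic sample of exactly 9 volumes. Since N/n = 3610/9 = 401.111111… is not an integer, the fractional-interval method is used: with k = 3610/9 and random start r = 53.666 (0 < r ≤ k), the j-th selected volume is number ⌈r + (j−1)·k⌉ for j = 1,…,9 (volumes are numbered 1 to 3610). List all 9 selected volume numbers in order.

54, 455, 856, 1257, 1659, 2060, 2461, 2862, 3263

j=1: r + 0k = 53.666 → ⌈·⌉ = 54
j=2: r + 1k = 454.777111… → ⌈·⌉ = 455
j=3: r + 2k = 855.888222… → ⌈·⌉ = 856
j=4: r + 3k = 1256.999333… → ⌈·⌉ = 1257
j=5: r + 4k = 1658.110444… → ⌈·⌉ = 1659
j=6: r + 5k = 2059.221555… → ⌈·⌉ = 2060
j=7: r + 6k = 2460.332666… → ⌈·⌉ = 2461
j=8: r + 7k = 2861.443777… → ⌈·⌉ = 2862
j=9: r + 8k = 3262.554888… → ⌈·⌉ = 3263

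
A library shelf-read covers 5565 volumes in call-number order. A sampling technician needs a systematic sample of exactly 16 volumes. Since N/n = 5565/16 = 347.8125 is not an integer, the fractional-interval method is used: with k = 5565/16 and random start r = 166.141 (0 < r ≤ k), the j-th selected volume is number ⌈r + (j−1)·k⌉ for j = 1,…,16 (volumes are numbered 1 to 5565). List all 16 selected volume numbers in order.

167, 514, 862, 1210, 1558, 1906, 2254, 2601, 2949, 3297, 3645, 3993, 4340, 4688, 5036, 5384

j=1: r + 0k = 166.141 → ⌈·⌉ = 167
j=2: r + 1k = 513.9535 → ⌈·⌉ = 514
j=3: r + 2k = 861.766 → ⌈·⌉ = 862
j=4: r + 3k = 1209.5785 → ⌈·⌉ = 1210
j=5: r + 4k = 1557.391 → ⌈·⌉ = 1558
j=6: r + 5k = 1905.2035 → ⌈·⌉ = 1906
j=7: r + 6k = 2253.016 → ⌈·⌉ = 2254
j=8: r + 7k = 2600.8285 → ⌈·⌉ = 2601
j=9: r + 8k = 2948.641 → ⌈·⌉ = 2949
j=10: r + 9k = 3296.4535 → ⌈·⌉ = 3297
j=11: r + 10k = 3644.266 → ⌈·⌉ = 3645
j=12: r + 11k = 3992.0785 → ⌈·⌉ = 3993
j=13: r + 12k = 4339.891 → ⌈·⌉ = 4340
j=14: r + 13k = 4687.7035 → ⌈·⌉ = 4688
j=15: r + 14k = 5035.516 → ⌈·⌉ = 5036
j=16: r + 15k = 5383.3285 → ⌈·⌉ = 5384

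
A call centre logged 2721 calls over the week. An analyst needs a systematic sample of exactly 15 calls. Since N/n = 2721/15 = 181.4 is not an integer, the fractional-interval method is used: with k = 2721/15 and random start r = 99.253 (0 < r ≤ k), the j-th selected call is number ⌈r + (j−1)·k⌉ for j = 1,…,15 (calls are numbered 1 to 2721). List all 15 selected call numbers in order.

j=1: r + 0k = 99.253 → ⌈·⌉ = 100
j=2: r + 1k = 280.653 → ⌈·⌉ = 281
j=3: r + 2k = 462.053 → ⌈·⌉ = 463
j=4: r + 3k = 643.453 → ⌈·⌉ = 644
j=5: r + 4k = 824.853 → ⌈·⌉ = 825
j=6: r + 5k = 1006.253 → ⌈·⌉ = 1007
j=7: r + 6k = 1187.653 → ⌈·⌉ = 1188
j=8: r + 7k = 1369.053 → ⌈·⌉ = 1370
j=9: r + 8k = 1550.453 → ⌈·⌉ = 1551
j=10: r + 9k = 1731.853 → ⌈·⌉ = 1732
j=11: r + 10k = 1913.253 → ⌈·⌉ = 1914
j=12: r + 11k = 2094.653 → ⌈·⌉ = 2095
j=13: r + 12k = 2276.053 → ⌈·⌉ = 2277
j=14: r + 13k = 2457.453 → ⌈·⌉ = 2458
j=15: r + 14k = 2638.853 → ⌈·⌉ = 2639

100, 281, 463, 644, 825, 1007, 1188, 1370, 1551, 1732, 1914, 2095, 2277, 2458, 2639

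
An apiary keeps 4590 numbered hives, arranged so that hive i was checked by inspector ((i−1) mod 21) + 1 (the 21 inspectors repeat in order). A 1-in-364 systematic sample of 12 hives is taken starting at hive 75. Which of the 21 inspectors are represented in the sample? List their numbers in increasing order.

Consecutive selections differ by k = 364, so their inspector numbers differ by 364 mod 21 = 7.
gcd(364, 21) = 7, so the sample visits 21/7 = 3 distinct residues mod 21.
Start 75 is inspector 12; the inspectors hit are 5, 12, 19.

5, 12, 19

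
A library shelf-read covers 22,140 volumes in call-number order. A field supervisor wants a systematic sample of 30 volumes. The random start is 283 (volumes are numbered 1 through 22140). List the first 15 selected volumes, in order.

k = N/n = 22140/30 = 738
volume 1: 283
volume 2: 283 + 738 = 1021
volume 3: 1021 + 738 = 1759
volume 4: 1759 + 738 = 2497
volume 5: 2497 + 738 = 3235
volume 6: 3235 + 738 = 3973
volume 7: 3973 + 738 = 4711
volume 8: 4711 + 738 = 5449
volume 9: 5449 + 738 = 6187
volume 10: 6187 + 738 = 6925
volume 11: 6925 + 738 = 7663
volume 12: 7663 + 738 = 8401
volume 13: 8401 + 738 = 9139
volume 14: 9139 + 738 = 9877
volume 15: 9877 + 738 = 10615

283, 1021, 1759, 2497, 3235, 3973, 4711, 5449, 6187, 6925, 7663, 8401, 9139, 9877, 10615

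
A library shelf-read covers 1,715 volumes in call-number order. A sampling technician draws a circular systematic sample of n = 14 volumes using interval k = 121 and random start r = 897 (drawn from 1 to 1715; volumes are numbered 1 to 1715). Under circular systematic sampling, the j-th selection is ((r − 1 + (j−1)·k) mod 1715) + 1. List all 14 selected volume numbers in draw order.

Selection 1: 897
Selection 2: 897 + 121 = 1018
Selection 3: 1018 + 121 = 1139
Selection 4: 1139 + 121 = 1260
Selection 5: 1260 + 121 = 1381
Selection 6: 1381 + 121 = 1502
Selection 7: 1502 + 121 = 1623
Selection 8: 1623 + 121 = 1744 → 1744 − 1715 = 29
Selection 9: 29 + 121 = 150
Selection 10: 150 + 121 = 271
Selection 11: 271 + 121 = 392
Selection 12: 392 + 121 = 513
Selection 13: 513 + 121 = 634
Selection 14: 634 + 121 = 755

897, 1018, 1139, 1260, 1381, 1502, 1623, 29, 150, 271, 392, 513, 634, 755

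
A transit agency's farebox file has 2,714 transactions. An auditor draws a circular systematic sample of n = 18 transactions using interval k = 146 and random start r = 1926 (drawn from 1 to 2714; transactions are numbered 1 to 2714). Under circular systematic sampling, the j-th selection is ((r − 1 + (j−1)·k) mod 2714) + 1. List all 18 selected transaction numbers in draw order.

1926, 2072, 2218, 2364, 2510, 2656, 88, 234, 380, 526, 672, 818, 964, 1110, 1256, 1402, 1548, 1694

Selection 1: 1926
Selection 2: 1926 + 146 = 2072
Selection 3: 2072 + 146 = 2218
Selection 4: 2218 + 146 = 2364
Selection 5: 2364 + 146 = 2510
Selection 6: 2510 + 146 = 2656
Selection 7: 2656 + 146 = 2802 → 2802 − 2714 = 88
Selection 8: 88 + 146 = 234
Selection 9: 234 + 146 = 380
Selection 10: 380 + 146 = 526
Selection 11: 526 + 146 = 672
Selection 12: 672 + 146 = 818
Selection 13: 818 + 146 = 964
Selection 14: 964 + 146 = 1110
Selection 15: 1110 + 146 = 1256
Selection 16: 1256 + 146 = 1402
Selection 17: 1402 + 146 = 1548
Selection 18: 1548 + 146 = 1694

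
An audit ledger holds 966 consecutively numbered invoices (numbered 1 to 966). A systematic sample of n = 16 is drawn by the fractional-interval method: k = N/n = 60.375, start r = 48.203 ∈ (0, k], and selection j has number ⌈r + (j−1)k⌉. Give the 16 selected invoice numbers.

j=1: r + 0k = 48.203 → ⌈·⌉ = 49
j=2: r + 1k = 108.578 → ⌈·⌉ = 109
j=3: r + 2k = 168.953 → ⌈·⌉ = 169
j=4: r + 3k = 229.328 → ⌈·⌉ = 230
j=5: r + 4k = 289.703 → ⌈·⌉ = 290
j=6: r + 5k = 350.078 → ⌈·⌉ = 351
j=7: r + 6k = 410.453 → ⌈·⌉ = 411
j=8: r + 7k = 470.828 → ⌈·⌉ = 471
j=9: r + 8k = 531.203 → ⌈·⌉ = 532
j=10: r + 9k = 591.578 → ⌈·⌉ = 592
j=11: r + 10k = 651.953 → ⌈·⌉ = 652
j=12: r + 11k = 712.328 → ⌈·⌉ = 713
j=13: r + 12k = 772.703 → ⌈·⌉ = 773
j=14: r + 13k = 833.078 → ⌈·⌉ = 834
j=15: r + 14k = 893.453 → ⌈·⌉ = 894
j=16: r + 15k = 953.828 → ⌈·⌉ = 954

49, 109, 169, 230, 290, 351, 411, 471, 532, 592, 652, 713, 773, 834, 894, 954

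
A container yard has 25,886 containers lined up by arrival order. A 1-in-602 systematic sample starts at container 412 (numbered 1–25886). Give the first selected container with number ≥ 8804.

8840

k = 602
Steps past start: ⌈(8804 − 412)/602⌉ = ⌈8392/602⌉ = 14
Selected container: 412 + 14×602 = 8840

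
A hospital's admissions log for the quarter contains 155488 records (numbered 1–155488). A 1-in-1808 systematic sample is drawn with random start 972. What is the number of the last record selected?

k = 1808
86th selection = r + (86−1)·k = 972 + 85×1808 = 972 + 153680 = 154652

154652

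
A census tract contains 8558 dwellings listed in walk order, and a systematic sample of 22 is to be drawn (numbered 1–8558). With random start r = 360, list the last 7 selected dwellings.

6195, 6584, 6973, 7362, 7751, 8140, 8529

k = N/n = 8558/22 = 389
16th selection = 360 + 15×389 = 6195
17th: 6195 + 389 = 6584
18th: 6584 + 389 = 6973
19th: 6973 + 389 = 7362
20th: 7362 + 389 = 7751
21st: 7751 + 389 = 8140
22nd: 8140 + 389 = 8529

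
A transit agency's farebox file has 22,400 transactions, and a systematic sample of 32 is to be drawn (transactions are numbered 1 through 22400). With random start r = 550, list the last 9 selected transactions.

16650, 17350, 18050, 18750, 19450, 20150, 20850, 21550, 22250

k = N/n = 22400/32 = 700
24th selection = 550 + 23×700 = 16650
25th: 16650 + 700 = 17350
26th: 17350 + 700 = 18050
27th: 18050 + 700 = 18750
28th: 18750 + 700 = 19450
29th: 19450 + 700 = 20150
30th: 20150 + 700 = 20850
31st: 20850 + 700 = 21550
32nd: 21550 + 700 = 22250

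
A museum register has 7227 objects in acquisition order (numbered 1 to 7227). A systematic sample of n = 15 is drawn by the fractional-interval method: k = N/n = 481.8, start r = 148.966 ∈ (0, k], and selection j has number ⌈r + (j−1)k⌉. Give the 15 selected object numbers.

149, 631, 1113, 1595, 2077, 2558, 3040, 3522, 4004, 4486, 4967, 5449, 5931, 6413, 6895

j=1: r + 0k = 148.966 → ⌈·⌉ = 149
j=2: r + 1k = 630.766 → ⌈·⌉ = 631
j=3: r + 2k = 1112.566 → ⌈·⌉ = 1113
j=4: r + 3k = 1594.366 → ⌈·⌉ = 1595
j=5: r + 4k = 2076.166 → ⌈·⌉ = 2077
j=6: r + 5k = 2557.966 → ⌈·⌉ = 2558
j=7: r + 6k = 3039.766 → ⌈·⌉ = 3040
j=8: r + 7k = 3521.566 → ⌈·⌉ = 3522
j=9: r + 8k = 4003.366 → ⌈·⌉ = 4004
j=10: r + 9k = 4485.166 → ⌈·⌉ = 4486
j=11: r + 10k = 4966.966 → ⌈·⌉ = 4967
j=12: r + 11k = 5448.766 → ⌈·⌉ = 5449
j=13: r + 12k = 5930.566 → ⌈·⌉ = 5931
j=14: r + 13k = 6412.366 → ⌈·⌉ = 6413
j=15: r + 14k = 6894.166 → ⌈·⌉ = 6895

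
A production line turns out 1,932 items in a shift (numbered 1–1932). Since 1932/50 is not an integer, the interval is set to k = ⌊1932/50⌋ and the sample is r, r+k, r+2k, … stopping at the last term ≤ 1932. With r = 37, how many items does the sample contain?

k = ⌊1932/50⌋ = 38
Achieved size = ⌊(1932 − 37)/38⌋ + 1 = ⌊1895/38⌋ + 1 = 49 + 1 = 50
(last selection: 37 + 49×38 = 1899 ≤ 1932; next would be 1937 > 1932)

50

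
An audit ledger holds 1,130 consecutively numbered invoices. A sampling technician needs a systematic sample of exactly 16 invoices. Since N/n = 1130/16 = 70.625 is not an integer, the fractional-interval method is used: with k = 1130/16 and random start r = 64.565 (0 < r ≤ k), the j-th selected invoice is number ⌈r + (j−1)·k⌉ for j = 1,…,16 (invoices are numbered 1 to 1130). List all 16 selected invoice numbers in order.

j=1: r + 0k = 64.565 → ⌈·⌉ = 65
j=2: r + 1k = 135.19 → ⌈·⌉ = 136
j=3: r + 2k = 205.815 → ⌈·⌉ = 206
j=4: r + 3k = 276.44 → ⌈·⌉ = 277
j=5: r + 4k = 347.065 → ⌈·⌉ = 348
j=6: r + 5k = 417.69 → ⌈·⌉ = 418
j=7: r + 6k = 488.315 → ⌈·⌉ = 489
j=8: r + 7k = 558.94 → ⌈·⌉ = 559
j=9: r + 8k = 629.565 → ⌈·⌉ = 630
j=10: r + 9k = 700.19 → ⌈·⌉ = 701
j=11: r + 10k = 770.815 → ⌈·⌉ = 771
j=12: r + 11k = 841.44 → ⌈·⌉ = 842
j=13: r + 12k = 912.065 → ⌈·⌉ = 913
j=14: r + 13k = 982.69 → ⌈·⌉ = 983
j=15: r + 14k = 1053.315 → ⌈·⌉ = 1054
j=16: r + 15k = 1123.94 → ⌈·⌉ = 1124

65, 136, 206, 277, 348, 418, 489, 559, 630, 701, 771, 842, 913, 983, 1054, 1124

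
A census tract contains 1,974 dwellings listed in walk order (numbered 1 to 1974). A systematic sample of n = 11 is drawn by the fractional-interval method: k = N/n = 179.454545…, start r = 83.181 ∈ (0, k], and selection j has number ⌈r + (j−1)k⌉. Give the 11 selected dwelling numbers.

84, 263, 443, 622, 801, 981, 1160, 1340, 1519, 1699, 1878

j=1: r + 0k = 83.181 → ⌈·⌉ = 84
j=2: r + 1k = 262.635545… → ⌈·⌉ = 263
j=3: r + 2k = 442.090090… → ⌈·⌉ = 443
j=4: r + 3k = 621.544636… → ⌈·⌉ = 622
j=5: r + 4k = 800.999181… → ⌈·⌉ = 801
j=6: r + 5k = 980.453727… → ⌈·⌉ = 981
j=7: r + 6k = 1159.908272… → ⌈·⌉ = 1160
j=8: r + 7k = 1339.362818… → ⌈·⌉ = 1340
j=9: r + 8k = 1518.817363… → ⌈·⌉ = 1519
j=10: r + 9k = 1698.271909… → ⌈·⌉ = 1699
j=11: r + 10k = 1877.726454… → ⌈·⌉ = 1878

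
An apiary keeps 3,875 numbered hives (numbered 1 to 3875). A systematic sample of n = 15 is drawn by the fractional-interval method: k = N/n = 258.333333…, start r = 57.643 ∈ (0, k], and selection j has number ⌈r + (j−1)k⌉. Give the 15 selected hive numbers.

58, 316, 575, 833, 1091, 1350, 1608, 1866, 2125, 2383, 2641, 2900, 3158, 3416, 3675

j=1: r + 0k = 57.643 → ⌈·⌉ = 58
j=2: r + 1k = 315.976333… → ⌈·⌉ = 316
j=3: r + 2k = 574.309666… → ⌈·⌉ = 575
j=4: r + 3k = 832.643 → ⌈·⌉ = 833
j=5: r + 4k = 1090.976333… → ⌈·⌉ = 1091
j=6: r + 5k = 1349.309666… → ⌈·⌉ = 1350
j=7: r + 6k = 1607.643 → ⌈·⌉ = 1608
j=8: r + 7k = 1865.976333… → ⌈·⌉ = 1866
j=9: r + 8k = 2124.309666… → ⌈·⌉ = 2125
j=10: r + 9k = 2382.643 → ⌈·⌉ = 2383
j=11: r + 10k = 2640.976333… → ⌈·⌉ = 2641
j=12: r + 11k = 2899.309666… → ⌈·⌉ = 2900
j=13: r + 12k = 3157.643 → ⌈·⌉ = 3158
j=14: r + 13k = 3415.976333… → ⌈·⌉ = 3416
j=15: r + 14k = 3674.309666… → ⌈·⌉ = 3675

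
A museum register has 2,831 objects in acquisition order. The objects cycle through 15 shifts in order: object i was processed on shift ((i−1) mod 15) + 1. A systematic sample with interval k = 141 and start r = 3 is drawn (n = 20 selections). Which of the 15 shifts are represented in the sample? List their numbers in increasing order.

Consecutive selections differ by k = 141, so their shift numbers differ by 141 mod 15 = 6.
gcd(141, 15) = 3, so the sample visits 15/3 = 5 distinct residues mod 15.
Start 3 is shift 3; the shifts hit are 3, 6, 9, 12, 15.

3, 6, 9, 12, 15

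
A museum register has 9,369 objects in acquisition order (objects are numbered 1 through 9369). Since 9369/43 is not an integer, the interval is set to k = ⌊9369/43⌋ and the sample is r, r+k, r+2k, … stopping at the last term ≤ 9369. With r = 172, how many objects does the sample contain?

k = ⌊9369/43⌋ = 217
Achieved size = ⌊(9369 − 172)/217⌋ + 1 = ⌊9197/217⌋ + 1 = 42 + 1 = 43
(last selection: 172 + 42×217 = 9286 ≤ 9369; next would be 9503 > 9369)

43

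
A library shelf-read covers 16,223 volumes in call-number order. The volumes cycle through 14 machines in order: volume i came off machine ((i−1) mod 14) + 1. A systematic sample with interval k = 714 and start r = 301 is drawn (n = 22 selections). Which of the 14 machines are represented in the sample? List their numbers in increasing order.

Consecutive selections differ by k = 714, so their machine numbers differ by 714 mod 14 = 0.
gcd(714, 14) = 14, so the sample visits 14/14 = 1 distinct residues mod 14.
Start 301 is machine 7; the machines hit are 7.

7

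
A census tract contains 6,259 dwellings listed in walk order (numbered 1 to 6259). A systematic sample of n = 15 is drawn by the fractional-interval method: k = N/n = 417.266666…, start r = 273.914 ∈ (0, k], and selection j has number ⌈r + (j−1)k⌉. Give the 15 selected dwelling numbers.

274, 692, 1109, 1526, 1943, 2361, 2778, 3195, 3613, 4030, 4447, 4864, 5282, 5699, 6116

j=1: r + 0k = 273.914 → ⌈·⌉ = 274
j=2: r + 1k = 691.180666… → ⌈·⌉ = 692
j=3: r + 2k = 1108.447333… → ⌈·⌉ = 1109
j=4: r + 3k = 1525.714 → ⌈·⌉ = 1526
j=5: r + 4k = 1942.980666… → ⌈·⌉ = 1943
j=6: r + 5k = 2360.247333… → ⌈·⌉ = 2361
j=7: r + 6k = 2777.514 → ⌈·⌉ = 2778
j=8: r + 7k = 3194.780666… → ⌈·⌉ = 3195
j=9: r + 8k = 3612.047333… → ⌈·⌉ = 3613
j=10: r + 9k = 4029.314 → ⌈·⌉ = 4030
j=11: r + 10k = 4446.580666… → ⌈·⌉ = 4447
j=12: r + 11k = 4863.847333… → ⌈·⌉ = 4864
j=13: r + 12k = 5281.114 → ⌈·⌉ = 5282
j=14: r + 13k = 5698.380666… → ⌈·⌉ = 5699
j=15: r + 14k = 6115.647333… → ⌈·⌉ = 6116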